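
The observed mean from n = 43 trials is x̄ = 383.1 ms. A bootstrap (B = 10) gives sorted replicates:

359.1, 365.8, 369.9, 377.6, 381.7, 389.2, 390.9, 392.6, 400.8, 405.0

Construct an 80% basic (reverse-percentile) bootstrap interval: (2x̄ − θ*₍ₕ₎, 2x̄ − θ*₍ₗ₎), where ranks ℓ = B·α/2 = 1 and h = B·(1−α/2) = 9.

(365.4, 407.1)

Percentile endpoints at ranks 1 and 9: θ*₍1₎ = 359.1, θ*₍9₎ = 400.8.
Basic interval reflects these around x̄:
  lower = 2 × 383.1 − 400.8 = 365.4
  upper = 2 × 383.1 − 359.1 = 407.1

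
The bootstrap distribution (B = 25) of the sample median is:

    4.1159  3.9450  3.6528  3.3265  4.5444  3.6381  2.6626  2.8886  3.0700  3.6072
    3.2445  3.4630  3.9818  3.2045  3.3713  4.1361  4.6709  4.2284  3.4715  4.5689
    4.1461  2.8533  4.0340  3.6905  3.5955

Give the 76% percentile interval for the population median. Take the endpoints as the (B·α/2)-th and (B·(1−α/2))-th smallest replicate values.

(2.8886, 4.2284)

Sorted replicates: 2.6626, 2.8533, 2.8886, 3.0700, 3.2045, 3.2445, 3.3265, 3.3713, 3.4630, 3.4715, 3.5955, 3.6072, 3.6381, 3.6528, 3.6905, 3.9450, 3.9818, 4.0340, 4.1159, 4.1361, 4.1461, 4.2284, 4.5444, 4.5689, 4.6709
α = 0.24; lower rank = 25 × 0.120 = 3; upper rank = 25 × 0.880 = 22.
The 3rd smallest replicate is 2.8886; the 22nd is 4.2284.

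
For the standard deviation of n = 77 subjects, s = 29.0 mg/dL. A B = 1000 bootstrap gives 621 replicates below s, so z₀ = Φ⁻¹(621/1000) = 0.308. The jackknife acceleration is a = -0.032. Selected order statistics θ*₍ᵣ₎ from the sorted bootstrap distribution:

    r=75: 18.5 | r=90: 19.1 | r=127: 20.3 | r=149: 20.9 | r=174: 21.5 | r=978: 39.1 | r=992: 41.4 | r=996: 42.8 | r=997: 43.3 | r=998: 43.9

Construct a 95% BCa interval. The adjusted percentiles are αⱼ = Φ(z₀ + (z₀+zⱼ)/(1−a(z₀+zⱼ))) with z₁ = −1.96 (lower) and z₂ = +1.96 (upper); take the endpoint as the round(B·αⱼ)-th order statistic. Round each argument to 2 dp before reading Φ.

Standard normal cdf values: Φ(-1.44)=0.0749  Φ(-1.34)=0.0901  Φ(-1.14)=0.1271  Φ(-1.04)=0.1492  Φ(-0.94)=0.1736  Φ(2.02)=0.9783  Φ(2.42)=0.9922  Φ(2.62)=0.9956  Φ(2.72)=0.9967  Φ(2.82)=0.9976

Lower: z₀ + z₁ = 0.308 + (-1.960) = -1.652; 1 − a(z₀+z₁) = 1 − (-0.032)(-1.652) = 0.9471; argument = 0.308 + (-1.652)/0.9471 = -1.4362 → -1.44.
α₁ = Φ(-1.44) = 0.0749; rank = round(1000 × 0.0749) = 75; θ*₍75₎ = 18.5.
Upper: z₀ + z₂ = 2.268; 1 − a(z₀+z₂) = 1.0726; argument = 2.4225 → 2.42; α₂ = 0.9922; rank = 992; θ*₍992₎ = 41.4.

(18.5, 41.4)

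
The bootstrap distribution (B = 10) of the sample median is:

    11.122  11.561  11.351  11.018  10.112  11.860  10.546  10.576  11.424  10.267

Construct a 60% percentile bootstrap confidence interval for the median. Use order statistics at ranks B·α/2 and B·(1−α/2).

Sorted replicates: 10.112, 10.267, 10.546, 10.576, 11.018, 11.122, 11.351, 11.424, 11.561, 11.860
α = 0.40; lower rank = 10 × 0.200 = 2; upper rank = 10 × 0.800 = 8.
The 2nd smallest replicate is 10.267; the 8th is 11.424.

(10.267, 11.424)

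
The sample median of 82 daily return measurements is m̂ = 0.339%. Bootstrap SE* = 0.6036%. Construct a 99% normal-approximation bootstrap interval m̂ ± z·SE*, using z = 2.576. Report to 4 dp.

(-1.2159, 1.8939)

Margin = 2.576 × 0.6036 = 1.55487
Interval: 0.339 ± 1.55487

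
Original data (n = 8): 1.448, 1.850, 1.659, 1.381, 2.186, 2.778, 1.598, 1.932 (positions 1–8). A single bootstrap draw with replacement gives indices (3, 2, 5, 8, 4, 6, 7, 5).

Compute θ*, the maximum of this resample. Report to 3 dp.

Resample values: 1.659, 1.850, 2.186, 1.932, 1.381, 2.778, 1.598, 2.186.
Maximum = 2.778

θ* = 2.778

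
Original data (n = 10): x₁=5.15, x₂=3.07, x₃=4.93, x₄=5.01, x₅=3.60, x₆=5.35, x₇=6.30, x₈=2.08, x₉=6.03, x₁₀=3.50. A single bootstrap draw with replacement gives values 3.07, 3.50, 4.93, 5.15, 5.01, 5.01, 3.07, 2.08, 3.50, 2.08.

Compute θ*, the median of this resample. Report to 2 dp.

θ* = 3.50

Sorted: 2.08, 2.08, 3.07, 3.07, 3.50, 3.50, 4.93, 5.01, 5.01, 5.15
Median = average of the two middle values = 3.50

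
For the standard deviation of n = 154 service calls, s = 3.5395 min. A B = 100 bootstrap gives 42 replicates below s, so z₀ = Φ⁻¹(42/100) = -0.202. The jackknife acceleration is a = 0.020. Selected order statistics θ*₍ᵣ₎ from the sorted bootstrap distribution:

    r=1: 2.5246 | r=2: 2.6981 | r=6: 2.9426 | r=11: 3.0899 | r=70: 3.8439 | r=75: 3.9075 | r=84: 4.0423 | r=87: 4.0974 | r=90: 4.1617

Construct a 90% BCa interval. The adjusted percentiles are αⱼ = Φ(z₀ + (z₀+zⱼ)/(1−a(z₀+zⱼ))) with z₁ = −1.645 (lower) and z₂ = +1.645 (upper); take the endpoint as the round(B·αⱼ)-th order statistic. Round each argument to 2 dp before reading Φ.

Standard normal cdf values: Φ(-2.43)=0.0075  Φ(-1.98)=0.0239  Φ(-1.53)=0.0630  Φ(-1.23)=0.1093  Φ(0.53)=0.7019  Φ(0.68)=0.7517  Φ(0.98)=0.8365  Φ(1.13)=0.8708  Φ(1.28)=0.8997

(2.6981, 4.1617)

Lower: z₀ + z₁ = -0.202 + (-1.645) = -1.847; 1 − a(z₀+z₁) = 1 − (0.020)(-1.847) = 1.0369; argument = -0.202 + (-1.847)/1.0369 = -1.9832 → -1.98.
α₁ = Φ(-1.98) = 0.0239; rank = round(100 × 0.0239) = 2; θ*₍2₎ = 2.6981.
Upper: z₀ + z₂ = 1.443; 1 − a(z₀+z₂) = 0.9711; argument = 1.2839 → 1.28; α₂ = 0.8997; rank = 90; θ*₍90₎ = 4.1617.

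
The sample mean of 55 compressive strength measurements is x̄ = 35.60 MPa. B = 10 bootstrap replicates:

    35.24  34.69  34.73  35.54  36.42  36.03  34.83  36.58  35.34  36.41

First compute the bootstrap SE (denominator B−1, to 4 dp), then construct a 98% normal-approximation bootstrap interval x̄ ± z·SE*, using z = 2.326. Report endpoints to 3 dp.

Mean of replicates = 35.5810; sum of squared deviations = 4.8489; SE* = √(4.8489/9) = 0.7340
Margin = 2.326 × 0.7340 = 1.7073
Interval: 35.60 ± 1.7073

(33.893, 37.307)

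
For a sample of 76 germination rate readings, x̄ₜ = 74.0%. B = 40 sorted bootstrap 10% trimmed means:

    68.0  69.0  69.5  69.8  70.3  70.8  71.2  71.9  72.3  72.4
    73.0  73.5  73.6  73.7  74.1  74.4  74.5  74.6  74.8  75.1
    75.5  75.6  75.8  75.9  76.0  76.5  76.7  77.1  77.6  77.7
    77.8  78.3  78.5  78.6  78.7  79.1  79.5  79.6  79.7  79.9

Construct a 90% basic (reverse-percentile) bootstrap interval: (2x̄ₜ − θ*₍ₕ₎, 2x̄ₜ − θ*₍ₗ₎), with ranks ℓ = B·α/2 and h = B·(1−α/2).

(68.4, 79.0)

Percentile endpoints at ranks 2 and 38: θ*₍2₎ = 69.0, θ*₍38₎ = 79.6.
Basic interval reflects these around x̄ₜ:
  lower = 2 × 74.0 − 79.6 = 68.4
  upper = 2 × 74.0 − 69.0 = 79.0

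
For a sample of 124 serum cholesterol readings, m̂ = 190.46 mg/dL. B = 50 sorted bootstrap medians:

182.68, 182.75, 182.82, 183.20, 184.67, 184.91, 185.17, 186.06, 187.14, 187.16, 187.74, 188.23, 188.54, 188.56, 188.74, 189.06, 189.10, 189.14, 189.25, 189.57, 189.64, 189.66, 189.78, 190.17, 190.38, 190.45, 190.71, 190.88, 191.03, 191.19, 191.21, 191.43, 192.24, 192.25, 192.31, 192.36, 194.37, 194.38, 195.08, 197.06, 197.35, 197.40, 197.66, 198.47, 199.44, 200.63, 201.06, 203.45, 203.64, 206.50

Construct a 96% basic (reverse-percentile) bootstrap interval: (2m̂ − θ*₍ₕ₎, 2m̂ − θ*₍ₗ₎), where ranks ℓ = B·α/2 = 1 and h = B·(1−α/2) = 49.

Percentile endpoints at ranks 1 and 49: θ*₍1₎ = 182.68, θ*₍49₎ = 203.64.
Basic interval reflects these around m̂:
  lower = 2 × 190.46 − 203.64 = 177.28
  upper = 2 × 190.46 − 182.68 = 198.24

(177.28, 198.24)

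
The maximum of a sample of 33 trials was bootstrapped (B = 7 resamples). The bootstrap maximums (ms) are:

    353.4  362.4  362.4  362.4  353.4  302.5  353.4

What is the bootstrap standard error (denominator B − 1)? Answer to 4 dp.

SE* = 21.4173

Bootstrap SE is the standard deviation of the 7 replicate maximums.
Mean of replicates: (353.4 + 362.4 + 362.4 + 362.4 + 353.4 + 302.5 + 353.4) / 7 = 2449.90000 / 7 = 349.98571
Sum of squared deviations: (+3.41429)² + (+12.41429)² + (+12.41429)² + (+12.41429)² + (+3.41429)² + (−47.48571)² + (+3.41429)² = 2752.20857
Variance = 2752.20857 / 6 = 458.70143
SE* = √458.70143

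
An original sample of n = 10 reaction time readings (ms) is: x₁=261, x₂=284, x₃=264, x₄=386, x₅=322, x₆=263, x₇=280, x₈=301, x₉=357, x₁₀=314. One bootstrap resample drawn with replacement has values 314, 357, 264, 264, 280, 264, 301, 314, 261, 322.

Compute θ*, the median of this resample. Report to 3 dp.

Sorted: 261, 264, 264, 264, 280, 301, 314, 314, 322, 357
Median = average of the two middle values = 290.500

θ* = 290.500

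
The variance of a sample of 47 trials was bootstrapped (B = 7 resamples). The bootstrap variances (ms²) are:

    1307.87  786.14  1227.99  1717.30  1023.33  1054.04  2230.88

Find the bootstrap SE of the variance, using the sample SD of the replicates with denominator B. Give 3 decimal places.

Bootstrap SE is the standard deviation of the 7 replicate variances.
Mean of replicates: (1307.87 + 786.14 + 1227.99 + 1717.30 + 1023.33 + 1054.04 + 2230.88) / 7 = 9347.5500 / 7 = 1335.3643
Sum of squared deviations: (−27.4943)² + (−549.2243)² + (−107.3743)² + (+381.9357)² + (−312.0343)² + (−281.3243)² + (+895.5157)² = 1438264.5226
Variance = 1438264.5226 / 7 = 205466.3604
SE* = √205466.3604

SE* = 453.284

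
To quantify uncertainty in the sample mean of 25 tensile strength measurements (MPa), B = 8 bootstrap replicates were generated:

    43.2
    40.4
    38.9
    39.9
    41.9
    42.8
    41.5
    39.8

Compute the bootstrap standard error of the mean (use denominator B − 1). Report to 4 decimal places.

Bootstrap SE is the standard deviation of the 8 replicate means.
Mean of replicates: (43.2 + 40.4 + 38.9 + 39.9 + 41.9 + 42.8 + 41.5 + 39.8) / 8 = 328.40000 / 8 = 41.05000
Sum of squared deviations: (+2.15000)² + (−0.65000)² + (−2.15000)² + (−1.15000)² + (+0.85000)² + (+1.75000)² + (+0.45000)² + (−1.25000)² = 16.54000
Variance = 16.54000 / 7 = 2.36286
SE* = √2.36286

SE* = 1.5372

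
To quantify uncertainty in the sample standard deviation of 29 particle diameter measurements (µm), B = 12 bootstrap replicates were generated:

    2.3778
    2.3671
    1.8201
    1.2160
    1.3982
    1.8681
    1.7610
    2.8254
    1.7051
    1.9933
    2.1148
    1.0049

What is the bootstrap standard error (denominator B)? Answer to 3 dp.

SE* = 0.494

Bootstrap SE is the standard deviation of the 12 replicate standard deviations.
Mean of replicates: (2.3778 + 2.3671 + 1.8201 + 1.2160 + 1.3982 + 1.8681 + 1.7610 + 2.8254 + 1.7051 + 1.9933 + 2.1148 + 1.0049) / 12 = 22.45180 / 12 = 1.87098
Sum of squared deviations: (+0.50682)² + (+0.49612)² + (−0.05088)² + (−0.65498)² + (−0.47278)² + (−0.00288)² + (−0.10998)² + (+0.95442)² + (−0.16588)² + (+0.12232)² + (+0.24382)² + (−0.86608)² = 2.93315
Variance = 2.93315 / 12 = 0.24443
SE* = √0.24443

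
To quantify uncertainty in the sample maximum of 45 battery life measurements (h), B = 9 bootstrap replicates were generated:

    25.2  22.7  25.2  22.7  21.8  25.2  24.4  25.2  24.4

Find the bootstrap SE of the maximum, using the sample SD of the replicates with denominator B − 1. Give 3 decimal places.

SE* = 1.334

Bootstrap SE is the standard deviation of the 9 replicate maximums.
Mean of replicates: (25.2 + 22.7 + 25.2 + 22.7 + 21.8 + 25.2 + 24.4 + 25.2 + 24.4) / 9 = 216.8000 / 9 = 24.0889
Sum of squared deviations: (+1.1111)² + (−1.3889)² + (+1.1111)² + (−1.3889)² + (−2.2889)² + (+1.1111)² + (+0.3111)² + (+1.1111)² + (+0.3111)² = 14.2289
Variance = 14.2289 / 8 = 1.7786
SE* = √1.7786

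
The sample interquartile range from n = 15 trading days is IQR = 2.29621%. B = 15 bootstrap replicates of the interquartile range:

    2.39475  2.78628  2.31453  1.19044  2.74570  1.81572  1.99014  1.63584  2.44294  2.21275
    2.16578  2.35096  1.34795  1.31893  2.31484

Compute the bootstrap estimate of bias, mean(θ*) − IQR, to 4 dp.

mean(θ*) = (2.39475 + 2.78628 + 2.31453 + 1.19044 + 2.74570 + 1.81572 + 1.99014 + 1.63584 + 2.44294 + 2.21275 + 2.16578 + 2.35096 + 1.34795 + 1.31893 + 2.31484) / 15 = 2.06850
bias = 2.06850 − 2.29621

bias = −0.2277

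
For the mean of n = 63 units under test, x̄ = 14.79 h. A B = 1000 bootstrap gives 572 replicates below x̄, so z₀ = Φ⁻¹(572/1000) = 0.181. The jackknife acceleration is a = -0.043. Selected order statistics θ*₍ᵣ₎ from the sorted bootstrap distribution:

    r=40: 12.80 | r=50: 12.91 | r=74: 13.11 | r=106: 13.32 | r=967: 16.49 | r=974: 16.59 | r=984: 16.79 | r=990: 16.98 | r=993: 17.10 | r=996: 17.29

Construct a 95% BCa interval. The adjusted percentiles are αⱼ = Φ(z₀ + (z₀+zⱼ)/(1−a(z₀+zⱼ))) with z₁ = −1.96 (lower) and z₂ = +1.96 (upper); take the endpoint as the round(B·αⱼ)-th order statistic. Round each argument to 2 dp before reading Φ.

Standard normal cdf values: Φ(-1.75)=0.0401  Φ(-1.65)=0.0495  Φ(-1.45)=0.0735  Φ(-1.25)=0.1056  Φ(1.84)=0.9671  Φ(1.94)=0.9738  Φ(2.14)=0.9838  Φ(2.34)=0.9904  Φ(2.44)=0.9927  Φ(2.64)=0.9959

Lower: z₀ + z₁ = 0.181 + (-1.960) = -1.779; 1 − a(z₀+z₁) = 1 − (-0.043)(-1.779) = 0.9235; argument = 0.181 + (-1.779)/0.9235 = -1.7454 → -1.75.
α₁ = Φ(-1.75) = 0.0401; rank = round(1000 × 0.0401) = 40; θ*₍40₎ = 12.80.
Upper: z₀ + z₂ = 2.141; 1 − a(z₀+z₂) = 1.0921; argument = 2.1415 → 2.14; α₂ = 0.9838; rank = 984; θ*₍984₎ = 16.79.

(12.80, 16.79)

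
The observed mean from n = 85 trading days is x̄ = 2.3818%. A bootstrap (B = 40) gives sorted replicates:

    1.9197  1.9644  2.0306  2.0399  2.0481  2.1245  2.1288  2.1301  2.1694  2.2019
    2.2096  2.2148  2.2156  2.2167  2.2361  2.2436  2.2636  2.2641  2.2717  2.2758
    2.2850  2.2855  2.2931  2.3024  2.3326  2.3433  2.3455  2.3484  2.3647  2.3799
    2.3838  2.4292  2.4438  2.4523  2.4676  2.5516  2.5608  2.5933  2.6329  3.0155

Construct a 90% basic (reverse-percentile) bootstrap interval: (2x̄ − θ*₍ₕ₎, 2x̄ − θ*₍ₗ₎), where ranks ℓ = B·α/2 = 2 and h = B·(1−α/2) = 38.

Percentile endpoints at ranks 2 and 38: θ*₍2₎ = 1.9644, θ*₍38₎ = 2.5933.
Basic interval reflects these around x̄:
  lower = 2 × 2.3818 − 2.5933 = 2.1703
  upper = 2 × 2.3818 − 1.9644 = 2.7992

(2.1703, 2.7992)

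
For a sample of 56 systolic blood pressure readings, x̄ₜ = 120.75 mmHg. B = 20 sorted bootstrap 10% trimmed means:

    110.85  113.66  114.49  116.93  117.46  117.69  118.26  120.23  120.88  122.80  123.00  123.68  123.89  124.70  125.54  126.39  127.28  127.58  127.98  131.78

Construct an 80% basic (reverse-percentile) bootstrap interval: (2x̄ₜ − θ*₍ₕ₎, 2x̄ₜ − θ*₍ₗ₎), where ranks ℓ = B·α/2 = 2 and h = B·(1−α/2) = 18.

(113.92, 127.84)

Percentile endpoints at ranks 2 and 18: θ*₍2₎ = 113.66, θ*₍18₎ = 127.58.
Basic interval reflects these around x̄ₜ:
  lower = 2 × 120.75 − 127.58 = 113.92
  upper = 2 × 120.75 − 113.66 = 127.84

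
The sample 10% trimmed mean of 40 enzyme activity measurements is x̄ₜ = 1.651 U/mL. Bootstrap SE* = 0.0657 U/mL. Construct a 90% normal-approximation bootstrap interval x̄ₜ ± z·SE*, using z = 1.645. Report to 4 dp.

Margin = 1.645 × 0.0657 = 0.10808
Interval: 1.651 ± 0.10808

(1.5429, 1.7591)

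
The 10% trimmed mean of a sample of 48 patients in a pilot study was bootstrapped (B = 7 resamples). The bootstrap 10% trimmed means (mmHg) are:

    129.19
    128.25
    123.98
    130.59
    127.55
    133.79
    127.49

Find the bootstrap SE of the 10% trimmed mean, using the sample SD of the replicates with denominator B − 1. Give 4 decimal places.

Bootstrap SE is the standard deviation of the 7 replicate 10% trimmed means.
Mean of replicates: (129.19 + 128.25 + 123.98 + 130.59 + 127.55 + 133.79 + 127.49) / 7 = 900.84000 / 7 = 128.69143
Sum of squared deviations: (+0.49857)² + (−0.44143)² + (−4.71143)² + (+1.89857)² + (−1.14143)² + (+5.09857)² + (−1.20143)² = 54.98729
Variance = 54.98729 / 6 = 9.16455
SE* = √9.16455

SE* = 3.0273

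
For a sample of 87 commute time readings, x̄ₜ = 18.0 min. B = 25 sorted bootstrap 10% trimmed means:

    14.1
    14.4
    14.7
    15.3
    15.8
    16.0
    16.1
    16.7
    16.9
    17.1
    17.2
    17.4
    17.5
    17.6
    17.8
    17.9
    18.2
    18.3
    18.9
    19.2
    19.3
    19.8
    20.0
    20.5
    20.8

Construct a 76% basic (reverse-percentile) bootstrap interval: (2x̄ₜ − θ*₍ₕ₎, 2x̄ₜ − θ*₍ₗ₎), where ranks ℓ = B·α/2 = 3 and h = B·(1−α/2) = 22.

(16.2, 21.3)

Percentile endpoints at ranks 3 and 22: θ*₍3₎ = 14.7, θ*₍22₎ = 19.8.
Basic interval reflects these around x̄ₜ:
  lower = 2 × 18.0 − 19.8 = 16.2
  upper = 2 × 18.0 − 14.7 = 21.3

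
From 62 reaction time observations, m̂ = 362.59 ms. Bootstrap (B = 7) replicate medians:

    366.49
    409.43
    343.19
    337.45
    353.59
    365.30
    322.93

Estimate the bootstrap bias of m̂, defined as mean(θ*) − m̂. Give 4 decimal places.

bias = −5.6786

mean(θ*) = (366.49 + 409.43 + 343.19 + 337.45 + 353.59 + 365.30 + 322.93) / 7 = 356.91143
bias = 356.91143 − 362.59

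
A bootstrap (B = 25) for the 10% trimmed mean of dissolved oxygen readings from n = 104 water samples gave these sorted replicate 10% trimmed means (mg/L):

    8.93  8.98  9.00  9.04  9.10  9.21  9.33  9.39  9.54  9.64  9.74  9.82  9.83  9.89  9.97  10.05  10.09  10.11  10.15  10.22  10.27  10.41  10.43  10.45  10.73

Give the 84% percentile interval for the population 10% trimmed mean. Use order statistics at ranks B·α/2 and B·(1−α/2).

(8.98, 10.43)

α = 0.16; lower rank = 25 × 0.080 = 2; upper rank = 25 × 0.920 = 23.
The 2nd smallest replicate is 8.98; the 23rd is 10.43.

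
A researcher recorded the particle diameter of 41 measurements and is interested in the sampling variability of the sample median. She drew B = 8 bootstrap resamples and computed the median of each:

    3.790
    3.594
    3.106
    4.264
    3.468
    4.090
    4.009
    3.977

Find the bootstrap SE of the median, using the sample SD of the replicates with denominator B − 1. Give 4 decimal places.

Bootstrap SE is the standard deviation of the 8 replicate medians.
Mean of replicates: (3.790 + 3.594 + 3.106 + 4.264 + 3.468 + 4.090 + 4.009 + 3.977) / 8 = 30.29800 / 8 = 3.78725
Sum of squared deviations: (+0.00275)² + (−0.19325)² + (−0.68125)² + (+0.47675)² + (−0.31925)² + (+0.30275)² + (+0.22175)² + (+0.18975)² = 1.00750
Variance = 1.00750 / 7 = 0.14393
SE* = √0.14393

SE* = 0.3794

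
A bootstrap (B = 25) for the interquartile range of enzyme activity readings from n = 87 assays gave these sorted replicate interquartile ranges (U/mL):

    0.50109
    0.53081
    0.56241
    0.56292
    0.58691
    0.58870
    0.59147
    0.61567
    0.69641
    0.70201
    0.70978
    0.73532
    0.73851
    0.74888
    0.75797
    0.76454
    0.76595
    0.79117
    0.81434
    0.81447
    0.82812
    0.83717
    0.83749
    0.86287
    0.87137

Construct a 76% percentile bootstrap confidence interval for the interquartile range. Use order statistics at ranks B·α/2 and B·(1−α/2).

α = 0.24; lower rank = 25 × 0.120 = 3; upper rank = 25 × 0.880 = 22.
The 3rd smallest replicate is 0.56241; the 22nd is 0.83717.

(0.56241, 0.83717)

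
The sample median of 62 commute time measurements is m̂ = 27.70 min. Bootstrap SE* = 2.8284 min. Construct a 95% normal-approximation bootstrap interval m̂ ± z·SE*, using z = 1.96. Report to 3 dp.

Margin = 1.96 × 2.8284 = 5.5437
Interval: 27.70 ± 5.5437

(22.156, 33.244)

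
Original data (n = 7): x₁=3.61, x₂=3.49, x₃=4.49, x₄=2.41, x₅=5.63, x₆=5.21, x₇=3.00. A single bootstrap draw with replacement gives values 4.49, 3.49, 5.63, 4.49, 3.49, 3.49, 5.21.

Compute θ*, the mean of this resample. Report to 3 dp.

θ* = 4.327

Mean = (4.49 + 3.49 + 5.63 + 4.49 + 3.49 + 3.49 + 5.21) / 7 = 30.290 / 7 = 4.327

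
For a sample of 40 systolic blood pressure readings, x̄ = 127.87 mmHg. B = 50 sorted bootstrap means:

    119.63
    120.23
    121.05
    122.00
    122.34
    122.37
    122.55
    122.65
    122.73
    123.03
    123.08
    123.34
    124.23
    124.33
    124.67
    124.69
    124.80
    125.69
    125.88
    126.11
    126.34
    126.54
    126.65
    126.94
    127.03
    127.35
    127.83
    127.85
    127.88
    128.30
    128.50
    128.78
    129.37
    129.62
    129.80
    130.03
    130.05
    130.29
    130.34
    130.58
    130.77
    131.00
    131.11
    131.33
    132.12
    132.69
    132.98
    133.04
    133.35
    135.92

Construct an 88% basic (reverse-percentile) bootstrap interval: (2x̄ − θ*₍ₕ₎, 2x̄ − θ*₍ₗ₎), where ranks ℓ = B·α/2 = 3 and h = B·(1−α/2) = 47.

Percentile endpoints at ranks 3 and 47: θ*₍3₎ = 121.05, θ*₍47₎ = 132.98.
Basic interval reflects these around x̄:
  lower = 2 × 127.87 − 132.98 = 122.76
  upper = 2 × 127.87 − 121.05 = 134.69

(122.76, 134.69)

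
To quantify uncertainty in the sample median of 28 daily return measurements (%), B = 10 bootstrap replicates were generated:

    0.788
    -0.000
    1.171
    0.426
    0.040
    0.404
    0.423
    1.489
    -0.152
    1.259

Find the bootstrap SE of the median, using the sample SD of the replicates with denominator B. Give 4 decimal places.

SE* = 0.5406

Bootstrap SE is the standard deviation of the 10 replicate medians.
Mean of replicates: (0.788 + -0.000 + 1.171 + 0.426 + 0.040 + 0.404 + 0.423 + 1.489 + (-0.152) + 1.259) / 10 = 5.84800 / 10 = 0.58480
Sum of squared deviations: (+0.20320)² + (−0.58480)² + (+0.58620)² + (−0.15880)² + (−0.54480)² + (−0.18080)² + (−0.16180)² + (+0.90420)² + (−0.73680)² + (+0.67420)² = 2.92280
Variance = 2.92280 / 10 = 0.29228
SE* = √0.29228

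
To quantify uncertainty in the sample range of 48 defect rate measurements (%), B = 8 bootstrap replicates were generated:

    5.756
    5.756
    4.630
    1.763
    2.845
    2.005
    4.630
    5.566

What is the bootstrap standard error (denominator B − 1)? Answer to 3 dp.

Bootstrap SE is the standard deviation of the 8 replicate ranges.
Mean of replicates: (5.756 + 5.756 + 4.630 + 1.763 + 2.845 + 2.005 + 4.630 + 5.566) / 8 = 32.9510 / 8 = 4.1189
Sum of squared deviations: (+1.6371)² + (+1.6371)² + (+0.5111)² + (−2.3559)² + (−1.2739)² + (−2.1139)² + (+0.5111)² + (+1.4471)² = 19.6184
Variance = 19.6184 / 7 = 2.8026
SE* = √2.8026

SE* = 1.674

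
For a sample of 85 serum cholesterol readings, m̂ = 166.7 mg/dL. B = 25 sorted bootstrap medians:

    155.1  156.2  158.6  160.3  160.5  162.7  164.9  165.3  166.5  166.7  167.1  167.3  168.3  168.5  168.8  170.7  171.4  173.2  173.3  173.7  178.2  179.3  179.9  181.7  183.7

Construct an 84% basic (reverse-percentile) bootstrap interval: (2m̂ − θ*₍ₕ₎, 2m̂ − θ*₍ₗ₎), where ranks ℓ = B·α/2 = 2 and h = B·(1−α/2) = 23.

Percentile endpoints at ranks 2 and 23: θ*₍2₎ = 156.2, θ*₍23₎ = 179.9.
Basic interval reflects these around m̂:
  lower = 2 × 166.7 − 179.9 = 153.5
  upper = 2 × 166.7 − 156.2 = 177.2

(153.5, 177.2)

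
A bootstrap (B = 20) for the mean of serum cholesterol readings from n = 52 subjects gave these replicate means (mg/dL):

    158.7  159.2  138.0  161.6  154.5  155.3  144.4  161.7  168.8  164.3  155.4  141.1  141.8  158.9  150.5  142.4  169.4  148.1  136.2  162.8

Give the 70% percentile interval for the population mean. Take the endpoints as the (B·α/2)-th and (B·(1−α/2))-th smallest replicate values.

(141.1, 162.8)

Sorted replicates: 136.2, 138.0, 141.1, 141.8, 142.4, 144.4, 148.1, 150.5, 154.5, 155.3, 155.4, 158.7, 158.9, 159.2, 161.6, 161.7, 162.8, 164.3, 168.8, 169.4
α = 0.30; lower rank = 20 × 0.150 = 3; upper rank = 20 × 0.850 = 17.
The 3rd smallest replicate is 141.1; the 17th is 162.8.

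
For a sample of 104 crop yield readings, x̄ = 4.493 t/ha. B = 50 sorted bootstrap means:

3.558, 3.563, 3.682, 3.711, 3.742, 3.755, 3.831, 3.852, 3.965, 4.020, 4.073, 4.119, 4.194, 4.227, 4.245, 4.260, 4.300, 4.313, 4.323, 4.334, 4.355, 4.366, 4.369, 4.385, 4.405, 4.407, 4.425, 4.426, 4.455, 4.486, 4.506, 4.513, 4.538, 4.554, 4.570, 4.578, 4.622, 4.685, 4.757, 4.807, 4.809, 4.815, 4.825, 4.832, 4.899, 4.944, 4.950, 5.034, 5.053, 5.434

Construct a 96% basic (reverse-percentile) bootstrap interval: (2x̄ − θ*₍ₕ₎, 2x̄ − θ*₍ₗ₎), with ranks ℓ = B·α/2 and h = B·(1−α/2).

Percentile endpoints at ranks 1 and 49: θ*₍1₎ = 3.558, θ*₍49₎ = 5.053.
Basic interval reflects these around x̄:
  lower = 2 × 4.493 − 5.053 = 3.933
  upper = 2 × 4.493 − 3.558 = 5.428

(3.933, 5.428)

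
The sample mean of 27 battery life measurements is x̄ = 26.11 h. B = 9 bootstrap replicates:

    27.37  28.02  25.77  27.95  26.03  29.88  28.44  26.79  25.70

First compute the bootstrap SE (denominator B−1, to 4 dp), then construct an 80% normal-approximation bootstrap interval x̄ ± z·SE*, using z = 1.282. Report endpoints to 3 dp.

(24.316, 27.904)

Mean of replicates = 27.3278; sum of squared deviations = 15.6688; SE* = √(15.6688/8) = 1.3995
Margin = 1.282 × 1.3995 = 1.7942
Interval: 26.11 ± 1.7942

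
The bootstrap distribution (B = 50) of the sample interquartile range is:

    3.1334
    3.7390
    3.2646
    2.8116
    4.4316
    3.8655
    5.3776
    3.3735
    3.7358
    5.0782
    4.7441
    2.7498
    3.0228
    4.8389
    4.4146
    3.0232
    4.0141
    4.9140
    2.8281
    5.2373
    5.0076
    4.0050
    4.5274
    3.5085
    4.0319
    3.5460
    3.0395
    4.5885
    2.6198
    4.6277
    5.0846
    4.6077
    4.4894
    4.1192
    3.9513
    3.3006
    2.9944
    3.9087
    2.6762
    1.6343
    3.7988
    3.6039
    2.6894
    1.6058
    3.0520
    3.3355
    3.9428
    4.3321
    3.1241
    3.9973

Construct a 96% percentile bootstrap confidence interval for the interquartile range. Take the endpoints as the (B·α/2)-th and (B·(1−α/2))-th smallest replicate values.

(1.6058, 5.2373)

Sorted replicates: 1.6058, 1.6343, 2.6198, 2.6762, 2.6894, 2.7498, 2.8116, 2.8281, 2.9944, 3.0228, 3.0232, 3.0395, 3.0520, 3.1241, 3.1334, 3.2646, 3.3006, 3.3355, 3.3735, 3.5085, 3.5460, 3.6039, 3.7358, 3.7390, 3.7988, 3.8655, 3.9087, 3.9428, 3.9513, 3.9973, 4.0050, 4.0141, 4.0319, 4.1192, 4.3321, 4.4146, 4.4316, 4.4894, 4.5274, 4.5885, 4.6077, 4.6277, 4.7441, 4.8389, 4.9140, 5.0076, 5.0782, 5.0846, 5.2373, 5.3776
α = 0.04; lower rank = 50 × 0.020 = 1; upper rank = 50 × 0.980 = 49.
The 1st smallest replicate is 1.6058; the 49th is 5.2373.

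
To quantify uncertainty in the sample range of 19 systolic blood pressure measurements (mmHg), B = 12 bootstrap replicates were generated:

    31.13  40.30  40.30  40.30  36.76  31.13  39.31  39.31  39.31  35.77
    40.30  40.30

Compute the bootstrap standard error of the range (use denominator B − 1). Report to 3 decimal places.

SE* = 3.467

Bootstrap SE is the standard deviation of the 12 replicate ranges.
Mean of replicates: (31.13 + 40.30 + 40.30 + 40.30 + 36.76 + 31.13 + 39.31 + 39.31 + 39.31 + 35.77 + 40.30 + 40.30) / 12 = 454.2200 / 12 = 37.8517
Sum of squared deviations: (−6.7217)² + (+2.4483)² + (+2.4483)² + (+2.4483)² + (−1.0917)² + (−6.7217)² + (+1.4583)² + (+1.4583)² + (+1.4583)² + (−2.0817)² + (+2.4483)² + (+2.4483)² = 132.2386
Variance = 132.2386 / 11 = 12.0217
SE* = √12.0217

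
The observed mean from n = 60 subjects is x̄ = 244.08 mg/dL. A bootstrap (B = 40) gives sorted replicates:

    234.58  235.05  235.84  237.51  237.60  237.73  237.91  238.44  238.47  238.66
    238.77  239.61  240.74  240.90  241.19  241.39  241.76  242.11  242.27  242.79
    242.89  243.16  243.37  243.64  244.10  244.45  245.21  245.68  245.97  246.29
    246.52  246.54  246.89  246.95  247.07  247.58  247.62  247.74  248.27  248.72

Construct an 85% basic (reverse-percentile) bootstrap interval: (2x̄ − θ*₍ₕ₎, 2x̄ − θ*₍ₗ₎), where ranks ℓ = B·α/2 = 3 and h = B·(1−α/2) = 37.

Percentile endpoints at ranks 3 and 37: θ*₍3₎ = 235.84, θ*₍37₎ = 247.62.
Basic interval reflects these around x̄:
  lower = 2 × 244.08 − 247.62 = 240.54
  upper = 2 × 244.08 − 235.84 = 252.32

(240.54, 252.32)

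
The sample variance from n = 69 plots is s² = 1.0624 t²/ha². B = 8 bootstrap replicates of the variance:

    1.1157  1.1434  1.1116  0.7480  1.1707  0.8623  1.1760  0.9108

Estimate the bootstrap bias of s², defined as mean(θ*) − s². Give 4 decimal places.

mean(θ*) = (1.1157 + 1.1434 + 1.1116 + 0.7480 + 1.1707 + 0.8623 + 1.1760 + 0.9108) / 8 = 1.02981
bias = 1.02981 − 1.0624

bias = −0.0326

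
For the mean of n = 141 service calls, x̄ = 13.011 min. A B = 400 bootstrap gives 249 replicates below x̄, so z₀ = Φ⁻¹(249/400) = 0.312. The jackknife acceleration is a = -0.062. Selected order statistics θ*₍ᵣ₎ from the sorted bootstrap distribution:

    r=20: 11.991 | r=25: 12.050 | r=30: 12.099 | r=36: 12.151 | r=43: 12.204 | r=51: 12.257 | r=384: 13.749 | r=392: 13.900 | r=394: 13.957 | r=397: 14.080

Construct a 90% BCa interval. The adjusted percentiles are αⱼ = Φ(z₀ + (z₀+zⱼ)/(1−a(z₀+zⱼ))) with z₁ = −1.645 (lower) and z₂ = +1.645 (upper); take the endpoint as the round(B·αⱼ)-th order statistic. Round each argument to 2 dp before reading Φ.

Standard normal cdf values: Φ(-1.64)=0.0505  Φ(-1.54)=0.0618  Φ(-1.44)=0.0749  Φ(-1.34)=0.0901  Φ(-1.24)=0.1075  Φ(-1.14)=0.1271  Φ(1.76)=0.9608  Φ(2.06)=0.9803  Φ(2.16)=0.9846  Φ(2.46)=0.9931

(12.257, 13.900)

Lower: z₀ + z₁ = 0.312 + (-1.645) = -1.333; 1 − a(z₀+z₁) = 1 − (-0.062)(-1.333) = 0.9174; argument = 0.312 + (-1.333)/0.9174 = -1.1411 → -1.14.
α₁ = Φ(-1.14) = 0.1271; rank = round(400 × 0.1271) = 51; θ*₍51₎ = 12.257.
Upper: z₀ + z₂ = 1.957; 1 − a(z₀+z₂) = 1.1213; argument = 2.0572 → 2.06; α₂ = 0.9803; rank = 392; θ*₍392₎ = 13.900.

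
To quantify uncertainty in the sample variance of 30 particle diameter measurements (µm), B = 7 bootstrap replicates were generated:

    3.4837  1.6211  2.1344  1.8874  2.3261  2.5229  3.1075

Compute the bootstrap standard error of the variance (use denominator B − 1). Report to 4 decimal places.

SE* = 0.6613

Bootstrap SE is the standard deviation of the 7 replicate variances.
Mean of replicates: (3.4837 + 1.6211 + 2.1344 + 1.8874 + 2.3261 + 2.5229 + 3.1075) / 7 = 17.08310 / 7 = 2.44044
Sum of squared deviations: (+1.04326)² + (−0.81934)² + (−0.30604)² + (−0.55304)² + (−0.11434)² + (+0.08246)² + (+0.66706)² = 2.62407
Variance = 2.62407 / 6 = 0.43734
SE* = √0.43734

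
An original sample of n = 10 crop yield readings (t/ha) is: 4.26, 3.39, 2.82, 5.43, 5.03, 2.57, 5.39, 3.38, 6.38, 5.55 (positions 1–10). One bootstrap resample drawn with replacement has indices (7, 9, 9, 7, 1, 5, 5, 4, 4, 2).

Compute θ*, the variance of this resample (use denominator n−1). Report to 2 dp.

θ* = 0.80

Resample values: 5.39, 6.38, 6.38, 5.39, 4.26, 5.03, 5.03, 5.43, 5.43, 3.39.
Mean = 5.2110; sum of squared deviations = 7.1791
s² = 7.1791 / 9 = 0.7977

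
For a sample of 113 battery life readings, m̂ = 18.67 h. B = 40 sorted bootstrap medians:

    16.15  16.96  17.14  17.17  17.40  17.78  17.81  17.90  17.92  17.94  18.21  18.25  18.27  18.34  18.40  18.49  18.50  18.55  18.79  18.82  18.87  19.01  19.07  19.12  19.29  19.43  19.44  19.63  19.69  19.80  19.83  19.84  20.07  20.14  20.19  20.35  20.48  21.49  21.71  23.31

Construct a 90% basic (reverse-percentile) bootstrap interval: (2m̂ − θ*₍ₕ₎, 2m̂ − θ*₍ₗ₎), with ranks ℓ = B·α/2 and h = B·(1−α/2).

Percentile endpoints at ranks 2 and 38: θ*₍2₎ = 16.96, θ*₍38₎ = 21.49.
Basic interval reflects these around m̂:
  lower = 2 × 18.67 − 21.49 = 15.85
  upper = 2 × 18.67 − 16.96 = 20.38

(15.85, 20.38)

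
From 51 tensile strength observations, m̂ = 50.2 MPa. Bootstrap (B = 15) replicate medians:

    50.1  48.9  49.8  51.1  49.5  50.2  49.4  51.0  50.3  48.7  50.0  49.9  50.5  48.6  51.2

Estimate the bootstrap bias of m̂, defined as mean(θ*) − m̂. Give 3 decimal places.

bias = −0.253

mean(θ*) = (50.1 + 48.9 + 49.8 + 51.1 + 49.5 + 50.2 + 49.4 + 51.0 + 50.3 + 48.7 + 50.0 + 49.9 + 50.5 + 48.6 + 51.2) / 15 = 49.9467
bias = 49.9467 − 50.2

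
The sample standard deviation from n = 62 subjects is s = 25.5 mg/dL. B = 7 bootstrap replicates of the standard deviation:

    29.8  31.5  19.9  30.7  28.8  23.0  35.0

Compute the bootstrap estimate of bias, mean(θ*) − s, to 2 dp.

mean(θ*) = (29.8 + 31.5 + 19.9 + 30.7 + 28.8 + 23.0 + 35.0) / 7 = 28.386
bias = 28.386 − 25.5

bias = +2.89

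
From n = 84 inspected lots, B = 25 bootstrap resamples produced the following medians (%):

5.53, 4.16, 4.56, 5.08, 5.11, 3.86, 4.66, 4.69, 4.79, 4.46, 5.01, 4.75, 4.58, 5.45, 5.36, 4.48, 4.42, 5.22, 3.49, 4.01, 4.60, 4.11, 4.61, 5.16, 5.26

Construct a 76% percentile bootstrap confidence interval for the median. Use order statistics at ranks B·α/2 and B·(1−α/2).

Sorted replicates: 3.49, 3.86, 4.01, 4.11, 4.16, 4.42, 4.46, 4.48, 4.56, 4.58, 4.60, 4.61, 4.66, 4.69, 4.75, 4.79, 5.01, 5.08, 5.11, 5.16, 5.22, 5.26, 5.36, 5.45, 5.53
α = 0.24; lower rank = 25 × 0.120 = 3; upper rank = 25 × 0.880 = 22.
The 3rd smallest replicate is 4.01; the 22nd is 5.26.

(4.01, 5.26)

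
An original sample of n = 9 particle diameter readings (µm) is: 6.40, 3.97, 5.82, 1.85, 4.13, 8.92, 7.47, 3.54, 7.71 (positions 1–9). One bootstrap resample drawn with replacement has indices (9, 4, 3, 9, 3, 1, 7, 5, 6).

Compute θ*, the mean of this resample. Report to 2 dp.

Resample values: 7.71, 1.85, 5.82, 7.71, 5.82, 6.40, 7.47, 4.13, 8.92.
Mean = (7.71 + 1.85 + 5.82 + 7.71 + 5.82 + 6.40 + 7.47 + 4.13 + 8.92) / 9 = 55.830 / 9 = 6.20

θ* = 6.20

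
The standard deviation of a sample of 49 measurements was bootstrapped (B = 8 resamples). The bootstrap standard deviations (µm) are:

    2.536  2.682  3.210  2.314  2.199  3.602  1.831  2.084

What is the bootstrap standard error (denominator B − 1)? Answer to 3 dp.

Bootstrap SE is the standard deviation of the 8 replicate standard deviations.
Mean of replicates: (2.536 + 2.682 + 3.210 + 2.314 + 2.199 + 3.602 + 1.831 + 2.084) / 8 = 20.4580 / 8 = 2.5572
Sum of squared deviations: (−0.0212)² + (+0.1248)² + (+0.6528)² + (−0.2432)² + (−0.3582)² + (+1.0448)² + (−0.7262)² + (−0.4732)² = 2.4725
Variance = 2.4725 / 7 = 0.3532
SE* = √0.3532

SE* = 0.594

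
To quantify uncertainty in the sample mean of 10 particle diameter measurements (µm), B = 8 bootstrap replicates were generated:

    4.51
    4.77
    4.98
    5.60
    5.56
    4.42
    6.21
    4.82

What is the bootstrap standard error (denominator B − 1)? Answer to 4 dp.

Bootstrap SE is the standard deviation of the 8 replicate means.
Mean of replicates: (4.51 + 4.77 + 4.98 + 5.60 + 5.56 + 4.42 + 6.21 + 4.82) / 8 = 40.87000 / 8 = 5.10875
Sum of squared deviations: (−0.59875)² + (−0.33875)² + (−0.12875)² + (+0.49125)² + (+0.45125)² + (−0.68875)² + (+1.10125)² + (−0.28875)² = 2.70529
Variance = 2.70529 / 7 = 0.38647
SE* = √0.38647

SE* = 0.6217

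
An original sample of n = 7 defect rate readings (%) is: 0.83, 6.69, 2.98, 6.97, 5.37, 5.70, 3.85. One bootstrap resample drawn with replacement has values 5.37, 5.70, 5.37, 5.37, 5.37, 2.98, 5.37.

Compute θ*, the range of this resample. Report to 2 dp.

θ* = 2.72

Range = 5.70 − 2.98 = 2.72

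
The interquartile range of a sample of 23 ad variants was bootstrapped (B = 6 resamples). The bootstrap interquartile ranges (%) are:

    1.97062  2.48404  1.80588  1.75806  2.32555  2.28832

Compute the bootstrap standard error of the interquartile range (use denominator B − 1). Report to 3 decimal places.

SE* = 0.301

Bootstrap SE is the standard deviation of the 6 replicate interquartile ranges.
Mean of replicates: (1.97062 + 2.48404 + 1.80588 + 1.75806 + 2.32555 + 2.28832) / 6 = 12.632470 / 6 = 2.105412
Sum of squared deviations: (−0.134792)² + (+0.378628)² + (−0.299532)² + (−0.347352)² + (+0.220138)² + (+0.182908)² = 0.453817
Variance = 0.453817 / 5 = 0.090763
SE* = √0.090763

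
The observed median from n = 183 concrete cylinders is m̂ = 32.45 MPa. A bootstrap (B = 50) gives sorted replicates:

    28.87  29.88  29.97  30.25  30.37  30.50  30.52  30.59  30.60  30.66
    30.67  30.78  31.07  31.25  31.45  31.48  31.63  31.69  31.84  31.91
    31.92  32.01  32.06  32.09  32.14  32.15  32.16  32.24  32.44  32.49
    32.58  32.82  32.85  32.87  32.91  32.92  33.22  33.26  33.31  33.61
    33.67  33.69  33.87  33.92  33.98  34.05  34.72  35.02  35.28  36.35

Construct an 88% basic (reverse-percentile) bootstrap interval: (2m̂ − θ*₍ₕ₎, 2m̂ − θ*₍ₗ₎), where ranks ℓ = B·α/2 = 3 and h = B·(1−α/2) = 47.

(30.18, 34.93)

Percentile endpoints at ranks 3 and 47: θ*₍3₎ = 29.97, θ*₍47₎ = 34.72.
Basic interval reflects these around m̂:
  lower = 2 × 32.45 − 34.72 = 30.18
  upper = 2 × 32.45 − 29.97 = 34.93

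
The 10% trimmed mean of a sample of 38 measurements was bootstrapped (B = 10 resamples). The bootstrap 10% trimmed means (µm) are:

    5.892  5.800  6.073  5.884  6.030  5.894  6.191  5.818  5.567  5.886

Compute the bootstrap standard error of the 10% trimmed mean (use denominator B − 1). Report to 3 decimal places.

SE* = 0.170

Bootstrap SE is the standard deviation of the 10 replicate 10% trimmed means.
Mean of replicates: (5.892 + 5.800 + 6.073 + 5.884 + 6.030 + 5.894 + 6.191 + 5.818 + 5.567 + 5.886) / 10 = 59.0350 / 10 = 5.9035
Sum of squared deviations: (−0.0115)² + (−0.1035)² + (+0.1695)² + (−0.0195)² + (+0.1265)² + (−0.0095)² + (+0.2875)² + (−0.0855)² + (−0.3365)² + (−0.0175)² = 0.2596
Variance = 0.2596 / 9 = 0.0288
SE* = √0.0288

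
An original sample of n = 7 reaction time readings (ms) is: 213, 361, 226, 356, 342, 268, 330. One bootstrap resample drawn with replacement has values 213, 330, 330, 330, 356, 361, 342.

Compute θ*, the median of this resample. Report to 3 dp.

θ* = 330.000

Sorted: 213, 330, 330, 330, 342, 356, 361
Median = middle value = 330.000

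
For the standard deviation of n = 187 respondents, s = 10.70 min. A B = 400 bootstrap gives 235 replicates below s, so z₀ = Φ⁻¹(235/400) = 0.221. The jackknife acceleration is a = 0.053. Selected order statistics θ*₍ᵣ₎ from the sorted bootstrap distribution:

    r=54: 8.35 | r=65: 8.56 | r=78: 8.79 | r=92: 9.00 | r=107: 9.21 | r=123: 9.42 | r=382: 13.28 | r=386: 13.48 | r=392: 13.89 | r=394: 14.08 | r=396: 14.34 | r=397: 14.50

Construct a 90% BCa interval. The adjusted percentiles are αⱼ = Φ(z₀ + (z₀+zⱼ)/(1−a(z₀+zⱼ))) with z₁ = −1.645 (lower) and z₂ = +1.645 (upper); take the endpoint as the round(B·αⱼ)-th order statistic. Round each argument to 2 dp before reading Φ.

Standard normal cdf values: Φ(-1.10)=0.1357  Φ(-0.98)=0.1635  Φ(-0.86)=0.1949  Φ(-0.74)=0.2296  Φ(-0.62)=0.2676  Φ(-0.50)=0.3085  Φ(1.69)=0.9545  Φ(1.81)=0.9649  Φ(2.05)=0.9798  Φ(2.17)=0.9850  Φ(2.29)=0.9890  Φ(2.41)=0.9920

(8.35, 14.34)

Lower: z₀ + z₁ = 0.221 + (-1.645) = -1.424; 1 − a(z₀+z₁) = 1 − (0.053)(-1.424) = 1.0755; argument = 0.221 + (-1.424)/1.0755 = -1.1031 → -1.10.
α₁ = Φ(-1.10) = 0.1357; rank = round(400 × 0.1357) = 54; θ*₍54₎ = 8.35.
Upper: z₀ + z₂ = 1.866; 1 − a(z₀+z₂) = 0.9011; argument = 2.2918 → 2.29; α₂ = 0.9890; rank = 396; θ*₍396₎ = 14.34.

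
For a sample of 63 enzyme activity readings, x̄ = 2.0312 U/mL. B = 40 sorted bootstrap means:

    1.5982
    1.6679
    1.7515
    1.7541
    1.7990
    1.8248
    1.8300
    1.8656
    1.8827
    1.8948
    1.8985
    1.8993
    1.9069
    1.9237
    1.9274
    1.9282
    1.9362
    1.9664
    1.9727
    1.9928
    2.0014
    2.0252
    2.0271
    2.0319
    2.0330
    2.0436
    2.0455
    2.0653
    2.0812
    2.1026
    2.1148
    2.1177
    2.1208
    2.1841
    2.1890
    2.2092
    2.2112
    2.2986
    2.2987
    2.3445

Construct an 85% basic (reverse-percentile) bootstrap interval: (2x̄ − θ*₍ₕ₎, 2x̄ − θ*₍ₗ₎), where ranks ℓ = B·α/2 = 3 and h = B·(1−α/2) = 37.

Percentile endpoints at ranks 3 and 37: θ*₍3₎ = 1.7515, θ*₍37₎ = 2.2112.
Basic interval reflects these around x̄:
  lower = 2 × 2.0312 − 2.2112 = 1.8512
  upper = 2 × 2.0312 − 1.7515 = 2.3109

(1.8512, 2.3109)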